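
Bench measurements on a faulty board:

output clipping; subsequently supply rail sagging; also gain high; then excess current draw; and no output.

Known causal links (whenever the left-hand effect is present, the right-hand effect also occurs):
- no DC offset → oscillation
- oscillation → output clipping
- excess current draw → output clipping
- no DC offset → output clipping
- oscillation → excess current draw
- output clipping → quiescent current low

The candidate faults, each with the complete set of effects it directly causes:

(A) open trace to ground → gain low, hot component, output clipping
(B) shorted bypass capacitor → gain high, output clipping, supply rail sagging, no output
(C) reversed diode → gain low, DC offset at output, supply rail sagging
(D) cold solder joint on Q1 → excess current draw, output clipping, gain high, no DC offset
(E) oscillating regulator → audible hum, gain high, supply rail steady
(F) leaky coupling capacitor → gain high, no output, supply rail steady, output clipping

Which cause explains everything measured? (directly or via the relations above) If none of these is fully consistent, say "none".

Testing each hypothesis:
(A) open trace to ground — output clipping ✓; supply rail sagging ✗; gain high ✗; excess current draw ✗; no output ✗
(B) shorted bypass capacitor — does not account for excess current draw
(C) reversed diode — fails on output clipping, gain high, excess current draw, no output (predicts gain low, not gain high)
(D) cold solder joint on Q1 — output clipping ✓; supply rail sagging ✗; gain high ✓; excess current draw ✓; no output ✗
(E) oscillating regulator — output clipping ✗; supply rail sagging ✗; gain high ✓; excess current draw ✗; no output ✗
(F) leaky coupling capacitor — fails on supply rail sagging, excess current draw (predicts supply rail steady, not supply rail sagging)
No candidate is consistent with all observations.

none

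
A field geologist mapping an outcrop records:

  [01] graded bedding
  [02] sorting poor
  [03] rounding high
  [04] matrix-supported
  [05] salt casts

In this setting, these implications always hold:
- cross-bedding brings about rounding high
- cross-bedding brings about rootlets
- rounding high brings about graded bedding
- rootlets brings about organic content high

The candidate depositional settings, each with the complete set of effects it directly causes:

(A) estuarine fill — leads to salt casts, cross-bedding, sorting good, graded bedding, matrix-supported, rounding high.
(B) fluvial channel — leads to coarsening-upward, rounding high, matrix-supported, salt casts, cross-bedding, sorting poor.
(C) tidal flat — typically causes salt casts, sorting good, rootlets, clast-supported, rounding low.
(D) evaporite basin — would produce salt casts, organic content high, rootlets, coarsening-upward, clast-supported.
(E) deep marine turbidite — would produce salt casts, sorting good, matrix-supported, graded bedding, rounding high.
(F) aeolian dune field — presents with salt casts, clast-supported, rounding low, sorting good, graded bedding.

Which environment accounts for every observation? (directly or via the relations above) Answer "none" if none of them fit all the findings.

B

Per-candidate check:
(A) estuarine fill — fails on sorting poor (predicts sorting good, not sorting poor)
(B) fluvial channel — graded bedding match (via rounding high → graded bedding); sorting poor match; rounding high match; matrix-supported match; salt casts match
(C) tidal flat — graded bedding miss; sorting poor miss; rounding high miss; matrix-supported miss; salt casts match
(D) evaporite basin — fails on graded bedding, sorting poor, rounding high, matrix-supported (predicts clast-supported, not matrix-supported)
(E) deep marine turbidite — graded bedding match; sorting poor miss; rounding high match; matrix-supported match; salt casts match
(F) aeolian dune field — graded bedding match; sorting poor miss; rounding high miss; matrix-supported miss; salt casts match
(B) alone accounts for all the evidence.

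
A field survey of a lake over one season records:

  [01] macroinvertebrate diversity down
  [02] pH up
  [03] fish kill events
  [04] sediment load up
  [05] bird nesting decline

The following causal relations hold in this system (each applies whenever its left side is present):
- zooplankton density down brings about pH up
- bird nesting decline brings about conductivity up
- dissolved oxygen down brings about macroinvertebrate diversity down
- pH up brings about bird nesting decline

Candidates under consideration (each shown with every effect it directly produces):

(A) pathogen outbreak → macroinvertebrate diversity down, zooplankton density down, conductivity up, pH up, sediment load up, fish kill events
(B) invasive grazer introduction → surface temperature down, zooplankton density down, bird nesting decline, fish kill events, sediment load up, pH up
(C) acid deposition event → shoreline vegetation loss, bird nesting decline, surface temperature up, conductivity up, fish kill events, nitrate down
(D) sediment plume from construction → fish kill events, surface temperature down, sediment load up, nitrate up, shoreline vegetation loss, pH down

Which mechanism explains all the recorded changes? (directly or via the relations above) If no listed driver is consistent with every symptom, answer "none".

A

Checking each candidate against the observations:
(A) pathogen outbreak — accounts for every observation (bird nesting decline through pH up → bird nesting decline)
(B) invasive grazer introduction — does not account for macroinvertebrate diversity down
(C) acid deposition event — macroinvertebrate diversity down -; pH up -; fish kill events +; sediment load up -; bird nesting decline +
(D) sediment plume from construction — fails on macroinvertebrate diversity down, pH up, bird nesting decline (predicts pH down, not pH up)
Only (A) is consistent with every observation.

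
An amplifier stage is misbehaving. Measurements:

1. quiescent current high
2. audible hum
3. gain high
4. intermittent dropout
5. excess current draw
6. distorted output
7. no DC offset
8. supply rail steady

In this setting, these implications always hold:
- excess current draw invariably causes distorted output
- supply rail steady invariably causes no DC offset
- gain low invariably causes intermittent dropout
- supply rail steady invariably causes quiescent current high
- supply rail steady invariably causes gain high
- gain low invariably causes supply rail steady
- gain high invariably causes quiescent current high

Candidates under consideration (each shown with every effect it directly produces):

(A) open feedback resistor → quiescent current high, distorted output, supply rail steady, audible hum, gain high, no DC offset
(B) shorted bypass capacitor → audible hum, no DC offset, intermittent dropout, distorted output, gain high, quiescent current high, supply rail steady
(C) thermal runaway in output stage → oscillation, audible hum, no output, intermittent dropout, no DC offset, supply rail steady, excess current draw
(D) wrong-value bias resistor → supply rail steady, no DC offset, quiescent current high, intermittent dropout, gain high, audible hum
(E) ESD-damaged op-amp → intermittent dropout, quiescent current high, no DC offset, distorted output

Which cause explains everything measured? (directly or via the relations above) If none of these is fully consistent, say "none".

Per-candidate check:
(A) open feedback resistor — quiescent current high yes; audible hum yes; gain high yes; intermittent dropout NO; excess current draw NO; distorted output yes; no DC offset yes; supply rail steady yes
(B) shorted bypass capacitor — does not account for excess current draw
(C) thermal runaway in output stage — accounts for every observation (quiescent current high through supply rail steady → quiescent current high)
(D) wrong-value bias resistor — quiescent current high yes; audible hum yes; gain high yes; intermittent dropout yes; excess current draw NO; distorted output NO; no DC offset yes; supply rail steady yes
(E) ESD-damaged op-amp — quiescent current high yes; audible hum NO; gain high NO; intermittent dropout yes; excess current draw NO; distorted output yes; no DC offset yes; supply rail steady NO
(C) alone accounts for all the evidence.

C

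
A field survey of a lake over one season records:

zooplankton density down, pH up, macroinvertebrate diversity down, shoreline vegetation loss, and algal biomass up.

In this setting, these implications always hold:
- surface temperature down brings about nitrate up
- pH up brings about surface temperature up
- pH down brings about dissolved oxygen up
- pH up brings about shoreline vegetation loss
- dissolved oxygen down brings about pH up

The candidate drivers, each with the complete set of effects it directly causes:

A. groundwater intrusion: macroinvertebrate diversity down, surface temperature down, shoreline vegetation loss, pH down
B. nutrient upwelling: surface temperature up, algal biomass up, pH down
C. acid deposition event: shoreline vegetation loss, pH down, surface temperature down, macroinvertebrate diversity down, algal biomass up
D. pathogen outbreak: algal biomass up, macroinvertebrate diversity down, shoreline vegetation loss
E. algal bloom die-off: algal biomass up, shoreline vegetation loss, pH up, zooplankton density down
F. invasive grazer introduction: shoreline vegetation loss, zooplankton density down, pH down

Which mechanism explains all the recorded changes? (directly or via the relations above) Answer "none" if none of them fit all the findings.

Checking each candidate against the observations:
(A) groundwater intrusion — zooplankton density down -; pH up -; macroinvertebrate diversity down +; shoreline vegetation loss +; algal biomass up -
(B) nutrient upwelling — zooplankton density down -; pH up -; macroinvertebrate diversity down -; shoreline vegetation loss -; algal biomass up +
(C) acid deposition event — zooplankton density down -; pH up -; macroinvertebrate diversity down +; shoreline vegetation loss +; algal biomass up +
(D) pathogen outbreak — zooplankton density down -; pH up -; macroinvertebrate diversity down +; shoreline vegetation loss +; algal biomass up +
(E) algal bloom die-off — zooplankton density down +; pH up +; macroinvertebrate diversity down -; shoreline vegetation loss +; algal biomass up +
(F) invasive grazer introduction — zooplankton density down +; pH up -; macroinvertebrate diversity down -; shoreline vegetation loss +; algal biomass up -
No candidate is consistent with all observations.

none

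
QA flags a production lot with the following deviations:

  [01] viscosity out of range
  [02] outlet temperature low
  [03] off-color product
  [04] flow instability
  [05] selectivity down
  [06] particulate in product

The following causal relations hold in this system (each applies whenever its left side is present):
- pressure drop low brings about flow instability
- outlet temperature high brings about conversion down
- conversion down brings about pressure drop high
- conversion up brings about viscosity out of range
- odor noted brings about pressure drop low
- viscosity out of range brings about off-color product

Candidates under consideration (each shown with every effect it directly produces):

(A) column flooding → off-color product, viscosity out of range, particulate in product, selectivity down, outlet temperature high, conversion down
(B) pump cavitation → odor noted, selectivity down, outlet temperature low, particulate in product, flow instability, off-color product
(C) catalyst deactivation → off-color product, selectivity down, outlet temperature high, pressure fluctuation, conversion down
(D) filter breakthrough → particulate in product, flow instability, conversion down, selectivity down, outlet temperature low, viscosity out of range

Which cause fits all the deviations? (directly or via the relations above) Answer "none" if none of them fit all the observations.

Checking each candidate against the observations:
(A) column flooding — viscosity out of range +; outlet temperature low -; off-color product +; flow instability -; selectivity down +; particulate in product +
(B) pump cavitation — does not account for viscosity out of range
(C) catalyst deactivation — fails on viscosity out of range, outlet temperature low, flow instability, particulate in product (predicts outlet temperature high, not outlet temperature low)
(D) filter breakthrough — accounts for every observation (off-color product through viscosity out of range → off-color product)
(D) is the only candidate with no mismatches.

D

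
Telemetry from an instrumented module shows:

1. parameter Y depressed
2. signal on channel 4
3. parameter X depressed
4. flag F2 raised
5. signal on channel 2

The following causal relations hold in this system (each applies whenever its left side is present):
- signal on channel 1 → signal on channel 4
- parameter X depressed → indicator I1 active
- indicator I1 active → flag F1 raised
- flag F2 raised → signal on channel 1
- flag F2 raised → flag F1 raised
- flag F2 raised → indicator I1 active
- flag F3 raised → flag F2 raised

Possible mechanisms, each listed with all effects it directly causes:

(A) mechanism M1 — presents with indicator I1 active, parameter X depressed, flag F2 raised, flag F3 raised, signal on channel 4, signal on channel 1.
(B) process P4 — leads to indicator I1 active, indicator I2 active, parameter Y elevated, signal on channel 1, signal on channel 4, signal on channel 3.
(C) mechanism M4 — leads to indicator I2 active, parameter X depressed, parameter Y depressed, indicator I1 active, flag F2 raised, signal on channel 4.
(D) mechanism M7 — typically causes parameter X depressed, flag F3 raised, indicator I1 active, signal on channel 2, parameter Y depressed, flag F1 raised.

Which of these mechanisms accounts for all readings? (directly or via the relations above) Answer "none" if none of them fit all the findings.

D

Testing each hypothesis:
(A) mechanism M1 — does not account for parameter Y depressed, signal on channel 2
(B) process P4 — fails on parameter Y depressed, parameter X depressed, flag F2 raised, signal on channel 2 (predicts parameter Y elevated, not parameter Y depressed)
(C) mechanism M4 — does not account for signal on channel 2
(D) mechanism M7 — accounts for every observation (signal on channel 4 by flag F3 raised → flag F2 raised → signal on channel 1 → signal on channel 4)
(D) is the only candidate with no mismatches.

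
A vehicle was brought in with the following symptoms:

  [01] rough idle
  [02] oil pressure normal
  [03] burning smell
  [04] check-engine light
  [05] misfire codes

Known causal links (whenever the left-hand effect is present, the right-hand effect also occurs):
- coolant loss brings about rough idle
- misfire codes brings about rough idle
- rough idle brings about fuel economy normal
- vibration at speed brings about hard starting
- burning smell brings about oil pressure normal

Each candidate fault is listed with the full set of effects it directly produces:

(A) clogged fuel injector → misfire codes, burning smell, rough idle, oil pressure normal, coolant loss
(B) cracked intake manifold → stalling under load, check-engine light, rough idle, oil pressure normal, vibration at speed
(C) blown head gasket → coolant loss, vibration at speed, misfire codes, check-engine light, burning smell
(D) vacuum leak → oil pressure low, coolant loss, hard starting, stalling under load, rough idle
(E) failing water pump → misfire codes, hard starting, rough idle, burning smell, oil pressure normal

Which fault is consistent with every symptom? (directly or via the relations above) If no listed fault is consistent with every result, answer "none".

C

Checking each candidate against the observations:
(A) clogged fuel injector — does not account for check-engine light
(B) cracked intake manifold — rough idle yes; oil pressure normal yes; burning smell NO; check-engine light yes; misfire codes NO
(C) blown head gasket — accounts for every observation (rough idle via coolant loss → rough idle)
(D) vacuum leak — fails on oil pressure normal, burning smell, check-engine light, misfire codes (predicts oil pressure low, not oil pressure normal)
(E) failing water pump — rough idle yes; oil pressure normal yes; burning smell yes; check-engine light NO; misfire codes yes
(C) alone accounts for all the evidence.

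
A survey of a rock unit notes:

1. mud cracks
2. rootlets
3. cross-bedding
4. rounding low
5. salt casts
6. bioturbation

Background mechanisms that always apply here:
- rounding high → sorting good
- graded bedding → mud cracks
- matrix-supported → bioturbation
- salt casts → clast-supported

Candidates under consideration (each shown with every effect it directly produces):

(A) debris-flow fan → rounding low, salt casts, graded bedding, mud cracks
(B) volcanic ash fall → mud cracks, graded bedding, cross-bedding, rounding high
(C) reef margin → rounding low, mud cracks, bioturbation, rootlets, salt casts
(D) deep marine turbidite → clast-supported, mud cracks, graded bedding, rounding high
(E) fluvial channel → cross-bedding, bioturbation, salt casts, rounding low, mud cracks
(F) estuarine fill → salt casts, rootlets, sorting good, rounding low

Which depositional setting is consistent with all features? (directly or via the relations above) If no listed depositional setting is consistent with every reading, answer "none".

none

Per-candidate check:
(A) debris-flow fan — mud cracks yes; rootlets NO; cross-bedding NO; rounding low yes; salt casts yes; bioturbation NO
(B) volcanic ash fall — fails on rootlets, rounding low, salt casts, bioturbation (predicts rounding high, not rounding low)
(C) reef margin — does not account for cross-bedding
(D) deep marine turbidite — fails on rootlets, cross-bedding, rounding low, salt casts, bioturbation (predicts rounding high, not rounding low)
(E) fluvial channel — does not account for rootlets
(F) estuarine fill — mud cracks NO; rootlets yes; cross-bedding NO; rounding low yes; salt casts yes; bioturbation NO
No candidate is consistent with all observations.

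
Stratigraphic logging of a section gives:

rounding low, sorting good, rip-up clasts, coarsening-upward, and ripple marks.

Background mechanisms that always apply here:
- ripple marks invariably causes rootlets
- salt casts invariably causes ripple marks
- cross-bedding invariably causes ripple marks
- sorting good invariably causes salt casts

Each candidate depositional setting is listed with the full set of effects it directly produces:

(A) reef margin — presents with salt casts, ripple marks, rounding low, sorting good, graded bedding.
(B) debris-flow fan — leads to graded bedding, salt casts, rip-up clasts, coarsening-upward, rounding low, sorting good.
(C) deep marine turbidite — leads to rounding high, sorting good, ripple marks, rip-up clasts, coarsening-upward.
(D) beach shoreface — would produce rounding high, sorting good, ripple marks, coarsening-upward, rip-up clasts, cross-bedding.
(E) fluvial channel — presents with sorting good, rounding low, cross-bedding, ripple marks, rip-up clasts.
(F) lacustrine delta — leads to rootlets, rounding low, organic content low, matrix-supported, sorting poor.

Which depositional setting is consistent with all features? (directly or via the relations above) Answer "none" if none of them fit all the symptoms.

B

Checking each candidate against the observations:
(A) reef margin — does not account for rip-up clasts, coarsening-upward
(B) debris-flow fan — accounts for every observation (ripple marks via salt casts → ripple marks)
(C) deep marine turbidite — rounding low -; sorting good +; rip-up clasts +; coarsening-upward +; ripple marks +
(D) beach shoreface — rounding low -; sorting good +; rip-up clasts +; coarsening-upward +; ripple marks +
(E) fluvial channel — rounding low +; sorting good +; rip-up clasts +; coarsening-upward -; ripple marks +
(F) lacustrine delta — rounding low +; sorting good -; rip-up clasts -; coarsening-upward -; ripple marks -
(B) alone accounts for all the evidence.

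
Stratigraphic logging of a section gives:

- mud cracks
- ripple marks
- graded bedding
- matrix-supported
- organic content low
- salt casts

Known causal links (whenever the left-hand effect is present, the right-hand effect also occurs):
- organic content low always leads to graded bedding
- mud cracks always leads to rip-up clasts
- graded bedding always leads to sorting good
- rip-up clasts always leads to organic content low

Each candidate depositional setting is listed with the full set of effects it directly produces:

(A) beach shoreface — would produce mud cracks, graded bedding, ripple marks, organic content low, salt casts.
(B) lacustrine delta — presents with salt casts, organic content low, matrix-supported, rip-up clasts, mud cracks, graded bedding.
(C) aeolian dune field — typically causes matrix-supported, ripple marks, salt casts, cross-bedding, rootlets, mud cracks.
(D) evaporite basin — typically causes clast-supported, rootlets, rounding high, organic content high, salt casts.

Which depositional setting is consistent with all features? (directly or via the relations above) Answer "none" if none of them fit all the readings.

C

Checking each candidate against the observations:
(A) beach shoreface — mud cracks ✓; ripple marks ✓; graded bedding ✓; matrix-supported ✗; organic content low ✓; salt casts ✓
(B) lacustrine delta — mud cracks ✓; ripple marks ✗; graded bedding ✓; matrix-supported ✓; organic content low ✓; salt casts ✓
(C) aeolian dune field — mud cracks ✓; ripple marks ✓; graded bedding ✓ (via mud cracks → rip-up clasts → organic content low → graded bedding); matrix-supported ✓; organic content low ✓ (via mud cracks → rip-up clasts → organic content low); salt casts ✓
(D) evaporite basin — mud cracks ✗; ripple marks ✗; graded bedding ✗; matrix-supported ✗; organic content low ✗; salt casts ✓
(C) is the only candidate with no mismatches.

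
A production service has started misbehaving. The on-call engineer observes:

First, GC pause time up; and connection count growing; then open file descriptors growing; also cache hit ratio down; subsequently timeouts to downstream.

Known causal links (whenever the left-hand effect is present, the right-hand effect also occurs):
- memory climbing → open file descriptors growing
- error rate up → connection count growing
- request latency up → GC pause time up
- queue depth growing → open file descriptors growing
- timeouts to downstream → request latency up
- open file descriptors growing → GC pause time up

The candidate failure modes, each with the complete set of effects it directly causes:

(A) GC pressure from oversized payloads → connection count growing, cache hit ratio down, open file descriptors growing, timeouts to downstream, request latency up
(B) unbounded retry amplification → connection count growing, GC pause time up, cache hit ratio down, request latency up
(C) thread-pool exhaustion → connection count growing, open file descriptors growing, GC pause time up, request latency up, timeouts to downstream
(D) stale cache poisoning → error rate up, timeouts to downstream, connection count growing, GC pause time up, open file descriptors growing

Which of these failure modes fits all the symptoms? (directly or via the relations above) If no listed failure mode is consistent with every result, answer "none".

Per-candidate check:
(A) GC pressure from oversized payloads — accounts for every observation (GC pause time up through open file descriptors growing → GC pause time up)
(B) unbounded retry amplification — GC pause time up +; connection count growing +; open file descriptors growing -; cache hit ratio down +; timeouts to downstream -
(C) thread-pool exhaustion — GC pause time up +; connection count growing +; open file descriptors growing +; cache hit ratio down -; timeouts to downstream +
(D) stale cache poisoning — does not account for cache hit ratio down
(A) alone accounts for all the evidence.

A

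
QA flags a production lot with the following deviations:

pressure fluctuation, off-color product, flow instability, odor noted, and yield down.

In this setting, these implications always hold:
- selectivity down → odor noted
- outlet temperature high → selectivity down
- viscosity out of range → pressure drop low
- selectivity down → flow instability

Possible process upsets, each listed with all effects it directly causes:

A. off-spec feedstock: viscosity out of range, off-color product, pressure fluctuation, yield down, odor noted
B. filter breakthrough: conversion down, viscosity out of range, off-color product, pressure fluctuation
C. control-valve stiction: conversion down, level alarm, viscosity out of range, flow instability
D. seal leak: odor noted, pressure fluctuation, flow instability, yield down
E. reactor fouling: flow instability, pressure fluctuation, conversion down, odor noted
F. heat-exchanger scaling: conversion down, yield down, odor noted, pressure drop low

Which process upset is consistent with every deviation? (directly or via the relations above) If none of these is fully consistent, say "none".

none

Checking each candidate against the observations:
(A) off-spec feedstock — pressure fluctuation ✓; off-color product ✓; flow instability ✗; odor noted ✓; yield down ✓
(B) filter breakthrough — does not account for flow instability, odor noted, yield down
(C) control-valve stiction — does not account for pressure fluctuation, off-color product, odor noted, yield down
(D) seal leak — does not account for off-color product
(E) reactor fouling — does not account for off-color product, yield down
(F) heat-exchanger scaling — does not account for pressure fluctuation, off-color product, flow instability
Every candidate fails on at least one observation.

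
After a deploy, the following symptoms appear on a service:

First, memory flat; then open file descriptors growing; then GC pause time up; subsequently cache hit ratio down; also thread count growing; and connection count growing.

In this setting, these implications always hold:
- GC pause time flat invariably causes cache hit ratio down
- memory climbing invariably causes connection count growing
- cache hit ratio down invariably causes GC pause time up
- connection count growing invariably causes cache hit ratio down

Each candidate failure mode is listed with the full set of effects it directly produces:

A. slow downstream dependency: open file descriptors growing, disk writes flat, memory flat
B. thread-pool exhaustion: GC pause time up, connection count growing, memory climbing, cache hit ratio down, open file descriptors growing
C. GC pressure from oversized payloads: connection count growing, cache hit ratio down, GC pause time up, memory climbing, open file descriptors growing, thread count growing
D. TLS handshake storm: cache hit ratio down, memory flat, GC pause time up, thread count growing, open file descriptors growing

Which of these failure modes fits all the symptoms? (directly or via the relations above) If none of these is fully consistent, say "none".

Per-candidate check:
(A) slow downstream dependency — does not account for GC pause time up, cache hit ratio down, thread count growing, connection count growing
(B) thread-pool exhaustion — fails on memory flat, thread count growing (predicts memory climbing, not memory flat)
(C) GC pressure from oversized payloads — memory flat NO; open file descriptors growing yes; GC pause time up yes; cache hit ratio down yes; thread count growing yes; connection count growing yes
(D) TLS handshake storm — memory flat yes; open file descriptors growing yes; GC pause time up yes; cache hit ratio down yes; thread count growing yes; connection count growing NO
Every candidate fails on at least one observation.

none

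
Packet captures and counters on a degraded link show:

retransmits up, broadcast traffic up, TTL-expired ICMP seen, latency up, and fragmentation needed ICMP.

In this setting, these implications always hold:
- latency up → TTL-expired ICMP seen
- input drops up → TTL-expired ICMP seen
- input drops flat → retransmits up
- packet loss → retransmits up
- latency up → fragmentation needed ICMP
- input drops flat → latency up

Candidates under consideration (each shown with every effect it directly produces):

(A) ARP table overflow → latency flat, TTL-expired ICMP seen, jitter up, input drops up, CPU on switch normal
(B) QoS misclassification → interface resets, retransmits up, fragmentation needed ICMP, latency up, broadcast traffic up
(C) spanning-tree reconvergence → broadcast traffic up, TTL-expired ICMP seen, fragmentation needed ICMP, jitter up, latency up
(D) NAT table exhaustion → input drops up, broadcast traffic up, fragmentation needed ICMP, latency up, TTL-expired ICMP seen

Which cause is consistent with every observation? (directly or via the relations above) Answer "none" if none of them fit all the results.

Testing each hypothesis:
(A) ARP table overflow — fails on retransmits up, broadcast traffic up, latency up, fragmentation needed ICMP (predicts latency flat, not latency up)
(B) QoS misclassification — accounts for every observation (TTL-expired ICMP seen via latency up → TTL-expired ICMP seen)
(C) spanning-tree reconvergence — does not account for retransmits up
(D) NAT table exhaustion — retransmits up NO; broadcast traffic up yes; TTL-expired ICMP seen yes; latency up yes; fragmentation needed ICMP yes
Only (B) is consistent with every observation.

B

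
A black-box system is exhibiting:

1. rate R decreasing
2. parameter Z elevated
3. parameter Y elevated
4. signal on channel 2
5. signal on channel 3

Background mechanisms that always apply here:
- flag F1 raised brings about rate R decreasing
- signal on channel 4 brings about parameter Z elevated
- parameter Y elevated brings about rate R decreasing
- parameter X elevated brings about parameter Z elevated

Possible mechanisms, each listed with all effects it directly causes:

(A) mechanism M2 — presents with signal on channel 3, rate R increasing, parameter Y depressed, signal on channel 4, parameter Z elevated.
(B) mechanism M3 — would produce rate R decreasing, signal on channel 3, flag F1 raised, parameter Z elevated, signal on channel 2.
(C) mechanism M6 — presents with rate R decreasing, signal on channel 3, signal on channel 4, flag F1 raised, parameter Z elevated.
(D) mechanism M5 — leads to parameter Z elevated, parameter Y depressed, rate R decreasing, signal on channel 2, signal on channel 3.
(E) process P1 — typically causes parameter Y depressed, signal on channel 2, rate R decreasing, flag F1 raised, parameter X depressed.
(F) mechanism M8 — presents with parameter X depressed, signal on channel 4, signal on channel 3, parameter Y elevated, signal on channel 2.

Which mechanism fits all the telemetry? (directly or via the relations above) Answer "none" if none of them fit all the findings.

F

For each candidate, compare predicted effects to what was observed:
(A) mechanism M2 — fails on rate R decreasing, parameter Y elevated, signal on channel 2 (predicts rate R increasing, not rate R decreasing; predicts parameter Y depressed, not parameter Y elevated)
(B) mechanism M3 — does not account for parameter Y elevated
(C) mechanism M6 — does not account for parameter Y elevated, signal on channel 2
(D) mechanism M5 — rate R decreasing yes; parameter Z elevated yes; parameter Y elevated NO; signal on channel 2 yes; signal on channel 3 yes
(E) process P1 — rate R decreasing yes; parameter Z elevated NO; parameter Y elevated NO; signal on channel 2 yes; signal on channel 3 NO
(F) mechanism M8 — rate R decreasing yes (by parameter Y elevated → rate R decreasing); parameter Z elevated yes (by signal on channel 4 → parameter Z elevated); parameter Y elevated yes; signal on channel 2 yes; signal on channel 3 yes
(F) is the only candidate with no mismatches.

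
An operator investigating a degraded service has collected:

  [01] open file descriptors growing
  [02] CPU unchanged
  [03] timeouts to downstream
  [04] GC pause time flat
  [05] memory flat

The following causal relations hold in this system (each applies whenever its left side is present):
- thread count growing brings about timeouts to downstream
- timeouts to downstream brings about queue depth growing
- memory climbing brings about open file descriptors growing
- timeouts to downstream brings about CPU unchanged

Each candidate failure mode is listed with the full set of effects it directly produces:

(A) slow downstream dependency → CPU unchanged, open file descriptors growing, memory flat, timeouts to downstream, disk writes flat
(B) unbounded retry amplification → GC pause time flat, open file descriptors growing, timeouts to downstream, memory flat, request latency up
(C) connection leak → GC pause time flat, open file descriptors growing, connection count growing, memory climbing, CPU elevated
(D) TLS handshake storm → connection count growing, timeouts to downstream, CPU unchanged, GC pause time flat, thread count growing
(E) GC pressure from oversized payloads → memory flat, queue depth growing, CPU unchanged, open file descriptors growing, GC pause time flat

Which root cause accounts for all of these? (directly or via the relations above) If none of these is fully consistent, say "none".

For each candidate, compare predicted effects to what was observed:
(A) slow downstream dependency — open file descriptors growing ✓; CPU unchanged ✓; timeouts to downstream ✓; GC pause time flat ✗; memory flat ✓
(B) unbounded retry amplification — open file descriptors growing ✓; CPU unchanged ✓ (through timeouts to downstream → CPU unchanged); timeouts to downstream ✓; GC pause time flat ✓; memory flat ✓
(C) connection leak — open file descriptors growing ✓; CPU unchanged ✗; timeouts to downstream ✗; GC pause time flat ✓; memory flat ✗
(D) TLS handshake storm — does not account for open file descriptors growing, memory flat
(E) GC pressure from oversized payloads — open file descriptors growing ✓; CPU unchanged ✓; timeouts to downstream ✗; GC pause time flat ✓; memory flat ✓
(B) alone accounts for all the evidence.

B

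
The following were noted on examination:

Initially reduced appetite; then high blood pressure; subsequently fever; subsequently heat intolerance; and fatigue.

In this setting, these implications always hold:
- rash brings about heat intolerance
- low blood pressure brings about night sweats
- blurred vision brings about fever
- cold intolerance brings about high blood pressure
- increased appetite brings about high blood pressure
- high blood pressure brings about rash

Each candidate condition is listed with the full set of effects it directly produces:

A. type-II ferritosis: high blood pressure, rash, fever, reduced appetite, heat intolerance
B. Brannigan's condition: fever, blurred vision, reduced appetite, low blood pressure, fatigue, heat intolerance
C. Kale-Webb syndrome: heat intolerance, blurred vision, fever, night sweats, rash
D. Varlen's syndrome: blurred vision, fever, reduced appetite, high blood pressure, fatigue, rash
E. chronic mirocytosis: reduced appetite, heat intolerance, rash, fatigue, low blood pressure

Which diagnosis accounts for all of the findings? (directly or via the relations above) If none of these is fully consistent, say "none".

Checking each candidate against the observations:
(A) type-II ferritosis — reduced appetite match; high blood pressure match; fever match; heat intolerance match; fatigue miss
(B) Brannigan's condition — reduced appetite match; high blood pressure miss; fever match; heat intolerance match; fatigue match
(C) Kale-Webb syndrome — reduced appetite miss; high blood pressure miss; fever match; heat intolerance match; fatigue miss
(D) Varlen's syndrome — accounts for every observation (heat intolerance via rash → heat intolerance)
(E) chronic mirocytosis — fails on high blood pressure, fever (predicts low blood pressure, not high blood pressure)
(D) is the only candidate with no mismatches.

D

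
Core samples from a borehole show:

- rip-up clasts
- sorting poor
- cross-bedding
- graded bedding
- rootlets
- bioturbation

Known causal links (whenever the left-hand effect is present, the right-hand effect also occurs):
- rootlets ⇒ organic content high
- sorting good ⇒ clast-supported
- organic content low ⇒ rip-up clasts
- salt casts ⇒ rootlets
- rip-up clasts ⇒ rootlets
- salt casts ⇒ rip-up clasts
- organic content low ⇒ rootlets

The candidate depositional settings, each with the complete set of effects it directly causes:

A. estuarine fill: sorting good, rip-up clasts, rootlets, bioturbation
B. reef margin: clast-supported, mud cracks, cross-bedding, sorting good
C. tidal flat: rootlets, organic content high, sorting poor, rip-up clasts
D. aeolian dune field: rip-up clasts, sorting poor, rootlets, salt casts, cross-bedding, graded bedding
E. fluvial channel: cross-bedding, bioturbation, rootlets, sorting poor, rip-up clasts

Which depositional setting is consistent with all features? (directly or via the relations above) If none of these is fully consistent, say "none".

none

Per-candidate check:
(A) estuarine fill — rip-up clasts +; sorting poor -; cross-bedding -; graded bedding -; rootlets +; bioturbation +
(B) reef margin — rip-up clasts -; sorting poor -; cross-bedding +; graded bedding -; rootlets -; bioturbation -
(C) tidal flat — rip-up clasts +; sorting poor +; cross-bedding -; graded bedding -; rootlets +; bioturbation -
(D) aeolian dune field — rip-up clasts +; sorting poor +; cross-bedding +; graded bedding +; rootlets +; bioturbation -
(E) fluvial channel — does not account for graded bedding
No candidate is consistent with all observations.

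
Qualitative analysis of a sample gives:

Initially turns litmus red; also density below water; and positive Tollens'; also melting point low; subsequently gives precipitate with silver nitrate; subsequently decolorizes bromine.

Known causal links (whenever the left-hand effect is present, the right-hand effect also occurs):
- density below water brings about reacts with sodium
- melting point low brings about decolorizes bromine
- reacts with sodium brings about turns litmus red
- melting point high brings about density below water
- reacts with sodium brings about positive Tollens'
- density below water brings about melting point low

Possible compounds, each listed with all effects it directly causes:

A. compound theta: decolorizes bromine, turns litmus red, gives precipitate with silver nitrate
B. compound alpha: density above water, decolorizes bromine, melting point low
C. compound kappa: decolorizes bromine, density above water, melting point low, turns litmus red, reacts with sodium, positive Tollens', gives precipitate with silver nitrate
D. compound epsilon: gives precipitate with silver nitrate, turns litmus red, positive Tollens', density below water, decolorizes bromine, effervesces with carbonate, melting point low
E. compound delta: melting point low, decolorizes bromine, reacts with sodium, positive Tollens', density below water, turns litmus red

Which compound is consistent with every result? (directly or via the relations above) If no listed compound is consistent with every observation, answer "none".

D

For each candidate, compare predicted effects to what was observed:
(A) compound theta — turns litmus red +; density below water -; positive Tollens' -; melting point low -; gives precipitate with silver nitrate +; decolorizes bromine +
(B) compound alpha — fails on turns litmus red, density below water, positive Tollens', gives precipitate with silver nitrate (predicts density above water, not density below water)
(C) compound kappa — fails on density below water (predicts density above water, not density below water)
(D) compound epsilon — turns litmus red +; density below water +; positive Tollens' +; melting point low +; gives precipitate with silver nitrate +; decolorizes bromine +
(E) compound delta — turns litmus red +; density below water +; positive Tollens' +; melting point low +; gives precipitate with silver nitrate -; decolorizes bromine +
(D) is the only candidate with no mismatches.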